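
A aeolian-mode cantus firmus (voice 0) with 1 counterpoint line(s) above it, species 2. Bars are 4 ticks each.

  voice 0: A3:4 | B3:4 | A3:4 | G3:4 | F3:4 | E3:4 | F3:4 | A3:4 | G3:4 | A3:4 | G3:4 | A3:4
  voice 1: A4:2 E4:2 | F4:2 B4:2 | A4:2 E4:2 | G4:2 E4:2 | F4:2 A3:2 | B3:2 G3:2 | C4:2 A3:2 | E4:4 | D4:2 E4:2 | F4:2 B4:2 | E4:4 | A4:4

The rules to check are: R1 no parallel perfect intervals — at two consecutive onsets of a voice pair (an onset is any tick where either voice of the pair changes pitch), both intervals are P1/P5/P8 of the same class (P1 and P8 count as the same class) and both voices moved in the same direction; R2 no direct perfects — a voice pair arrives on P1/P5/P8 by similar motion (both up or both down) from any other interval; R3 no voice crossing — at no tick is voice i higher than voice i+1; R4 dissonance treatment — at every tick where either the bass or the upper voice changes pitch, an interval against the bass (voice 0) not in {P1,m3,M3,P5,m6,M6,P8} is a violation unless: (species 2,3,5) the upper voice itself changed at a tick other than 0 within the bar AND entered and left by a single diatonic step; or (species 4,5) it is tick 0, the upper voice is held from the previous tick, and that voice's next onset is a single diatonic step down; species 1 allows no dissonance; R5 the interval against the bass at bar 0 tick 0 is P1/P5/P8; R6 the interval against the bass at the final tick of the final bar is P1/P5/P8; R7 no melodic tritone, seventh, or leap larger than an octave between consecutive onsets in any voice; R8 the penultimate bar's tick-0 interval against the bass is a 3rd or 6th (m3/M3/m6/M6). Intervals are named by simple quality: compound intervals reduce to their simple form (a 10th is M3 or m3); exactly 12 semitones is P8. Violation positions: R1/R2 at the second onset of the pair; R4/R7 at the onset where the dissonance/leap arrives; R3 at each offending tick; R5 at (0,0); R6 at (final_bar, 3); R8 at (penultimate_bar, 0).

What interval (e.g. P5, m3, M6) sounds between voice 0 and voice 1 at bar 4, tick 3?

voice 0=F3 voice 1=A3 -> M3

M3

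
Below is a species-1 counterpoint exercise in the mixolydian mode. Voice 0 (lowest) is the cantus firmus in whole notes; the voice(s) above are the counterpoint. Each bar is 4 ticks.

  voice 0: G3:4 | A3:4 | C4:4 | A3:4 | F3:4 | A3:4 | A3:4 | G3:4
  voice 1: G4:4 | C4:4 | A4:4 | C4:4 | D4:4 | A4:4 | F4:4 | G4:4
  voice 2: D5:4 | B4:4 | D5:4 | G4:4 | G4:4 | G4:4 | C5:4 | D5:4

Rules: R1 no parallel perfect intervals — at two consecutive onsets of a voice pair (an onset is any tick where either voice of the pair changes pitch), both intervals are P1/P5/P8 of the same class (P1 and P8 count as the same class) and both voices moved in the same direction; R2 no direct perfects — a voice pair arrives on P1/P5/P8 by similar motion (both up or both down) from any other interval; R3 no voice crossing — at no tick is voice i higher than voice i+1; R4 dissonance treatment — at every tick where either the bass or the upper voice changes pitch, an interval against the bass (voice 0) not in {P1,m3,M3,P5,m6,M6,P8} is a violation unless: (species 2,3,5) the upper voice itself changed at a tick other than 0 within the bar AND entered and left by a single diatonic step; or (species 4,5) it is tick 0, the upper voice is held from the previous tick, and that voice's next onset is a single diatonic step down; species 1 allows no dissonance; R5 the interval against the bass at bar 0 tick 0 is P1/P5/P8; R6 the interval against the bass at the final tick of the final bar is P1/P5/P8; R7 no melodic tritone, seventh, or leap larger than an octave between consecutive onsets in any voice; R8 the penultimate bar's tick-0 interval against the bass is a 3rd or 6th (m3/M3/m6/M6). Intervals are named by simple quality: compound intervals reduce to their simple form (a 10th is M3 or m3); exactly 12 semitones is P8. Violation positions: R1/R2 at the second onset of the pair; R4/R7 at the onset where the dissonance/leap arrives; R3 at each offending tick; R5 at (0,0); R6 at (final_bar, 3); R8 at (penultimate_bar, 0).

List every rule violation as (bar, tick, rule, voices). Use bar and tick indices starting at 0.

bar 0: v0=G3 v1=G4 v2=D5 downbeat P5
bar 1: v0=A3 v1=C4 v2=B4 downbeat M2
bar 2: v0=C4 v1=A4 v2=D5 downbeat M2
bar 3: v0=A3 v1=C4 v2=G4 downbeat m7
bar 4: v0=F3 v1=D4 v2=G4 downbeat M2
bar 5: v0=A3 v1=A4 v2=G4 downbeat m7
bar 6: v0=A3 v1=F4 v2=C5 downbeat m3
bar 7: v0=G3 v1=G4 v2=D5 downbeat P5
  -> R4 @ bar 1 tick 0 v(0, 2): A3/B4 M2 untreated
  -> R4 @ bar 2 tick 0 v(0, 2): C4/D5 M2 untreated
  -> R2 @ bar 3 tick 0 v(1, 2): A4/D5 P4 -> C4/G4 P5 similar
  -> R4 @ bar 3 tick 0 v(0, 2): A3/G4 m7 untreated
  -> R4 @ bar 4 tick 0 v(0, 2): F3/G4 M2 untreated
  -> R2 @ bar 5 tick 0 v(0, 1): F3/D4 M6 -> A3/A4 P8 similar
  -> R3 @ bar 5 tick 0 v(1, 2): A4 above G4
  -> R4 @ bar 5 tick 0 v(0, 2): A3/G4 m7 untreated
  -> R3 @ bar 5 tick 1 v(1, 2): A4 above G4
  -> R3 @ bar 5 tick 2 v(1, 2): A4 above G4
  -> R3 @ bar 5 tick 3 v(1, 2): A4 above G4
  -> R1 @ bar 7 tick 0 v(1, 2): F4/C5 P5 -> G4/D5 P5 similar

(1, 0, R4, (0, 2))
(2, 0, R4, (0, 2))
(3, 0, R2, (1, 2))
(3, 0, R4, (0, 2))
(4, 0, R4, (0, 2))
(5, 0, R2, (0, 1))
(5, 0, R3, (1, 2))
(5, 0, R4, (0, 2))
(5, 1, R3, (1, 2))
(5, 2, R3, (1, 2))
(5, 3, R3, (1, 2))
(7, 0, R1, (1, 2))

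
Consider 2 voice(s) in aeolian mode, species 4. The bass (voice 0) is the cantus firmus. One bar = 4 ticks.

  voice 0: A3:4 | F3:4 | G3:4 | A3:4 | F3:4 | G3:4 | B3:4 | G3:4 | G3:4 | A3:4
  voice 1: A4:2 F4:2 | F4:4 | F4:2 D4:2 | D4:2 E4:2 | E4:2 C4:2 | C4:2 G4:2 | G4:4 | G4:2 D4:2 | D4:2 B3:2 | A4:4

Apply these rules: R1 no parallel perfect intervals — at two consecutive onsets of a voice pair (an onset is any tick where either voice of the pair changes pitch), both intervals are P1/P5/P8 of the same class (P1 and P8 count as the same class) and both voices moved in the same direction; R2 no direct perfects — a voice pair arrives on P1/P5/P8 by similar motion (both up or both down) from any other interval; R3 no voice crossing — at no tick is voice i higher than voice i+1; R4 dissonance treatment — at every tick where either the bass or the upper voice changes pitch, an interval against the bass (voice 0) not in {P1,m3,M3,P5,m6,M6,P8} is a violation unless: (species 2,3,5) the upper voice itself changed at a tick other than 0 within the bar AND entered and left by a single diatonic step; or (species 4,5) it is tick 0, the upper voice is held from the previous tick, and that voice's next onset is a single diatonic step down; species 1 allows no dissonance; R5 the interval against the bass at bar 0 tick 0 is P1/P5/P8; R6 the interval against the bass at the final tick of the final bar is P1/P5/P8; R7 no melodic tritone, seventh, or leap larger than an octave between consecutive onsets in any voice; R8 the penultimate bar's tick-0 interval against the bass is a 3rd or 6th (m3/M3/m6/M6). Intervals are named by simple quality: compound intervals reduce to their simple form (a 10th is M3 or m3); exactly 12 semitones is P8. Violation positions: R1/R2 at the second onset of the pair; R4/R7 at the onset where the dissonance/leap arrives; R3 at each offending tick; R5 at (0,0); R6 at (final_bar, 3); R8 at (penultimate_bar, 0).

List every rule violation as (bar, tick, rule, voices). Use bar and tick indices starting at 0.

(2, 0, R4, (0, 1))
(3, 0, R4, (0, 1))
(4, 0, R4, (0, 1))
(5, 0, R4, (0, 1))
(8, 0, R8, (0, 1))
(9, 0, R2, (0, 1))
(9, 0, R7, (1,))

bar 0: v0=A3 v1=A4 downbeat P8
bar 1: v0=F3 v1=F4 downbeat P8
bar 2: v0=G3 v1=F4 downbeat m7
bar 3: v0=A3 v1=D4 downbeat P4
bar 4: v0=F3 v1=E4 downbeat M7
bar 5: v0=G3 v1=C4 downbeat P4
bar 6: v0=B3 v1=G4 downbeat m6
bar 7: v0=G3 v1=G4 downbeat P8
bar 8: v0=G3 v1=D4 downbeat P5
bar 9: v0=A3 v1=A4 downbeat P8
  -> R4 @ bar 2 tick 0 v(0, 1): G3/F4 m7 untreated
  -> R4 @ bar 3 tick 0 v(0, 1): A3/D4 P4 untreated
  -> R4 @ bar 4 tick 0 v(0, 1): F3/E4 M7 untreated
  -> R4 @ bar 5 tick 0 v(0, 1): G3/C4 P4 untreated
  -> R8 @ bar 8 tick 0 v(0, 1): penult P5 not 3rd/6th
  -> R2 @ bar 9 tick 0 v(0, 1): G3/B3 M3 -> A3/A4 P8 similar
  -> R7 @ bar 9 tick 0 v(1,): B3->A4 leap 10st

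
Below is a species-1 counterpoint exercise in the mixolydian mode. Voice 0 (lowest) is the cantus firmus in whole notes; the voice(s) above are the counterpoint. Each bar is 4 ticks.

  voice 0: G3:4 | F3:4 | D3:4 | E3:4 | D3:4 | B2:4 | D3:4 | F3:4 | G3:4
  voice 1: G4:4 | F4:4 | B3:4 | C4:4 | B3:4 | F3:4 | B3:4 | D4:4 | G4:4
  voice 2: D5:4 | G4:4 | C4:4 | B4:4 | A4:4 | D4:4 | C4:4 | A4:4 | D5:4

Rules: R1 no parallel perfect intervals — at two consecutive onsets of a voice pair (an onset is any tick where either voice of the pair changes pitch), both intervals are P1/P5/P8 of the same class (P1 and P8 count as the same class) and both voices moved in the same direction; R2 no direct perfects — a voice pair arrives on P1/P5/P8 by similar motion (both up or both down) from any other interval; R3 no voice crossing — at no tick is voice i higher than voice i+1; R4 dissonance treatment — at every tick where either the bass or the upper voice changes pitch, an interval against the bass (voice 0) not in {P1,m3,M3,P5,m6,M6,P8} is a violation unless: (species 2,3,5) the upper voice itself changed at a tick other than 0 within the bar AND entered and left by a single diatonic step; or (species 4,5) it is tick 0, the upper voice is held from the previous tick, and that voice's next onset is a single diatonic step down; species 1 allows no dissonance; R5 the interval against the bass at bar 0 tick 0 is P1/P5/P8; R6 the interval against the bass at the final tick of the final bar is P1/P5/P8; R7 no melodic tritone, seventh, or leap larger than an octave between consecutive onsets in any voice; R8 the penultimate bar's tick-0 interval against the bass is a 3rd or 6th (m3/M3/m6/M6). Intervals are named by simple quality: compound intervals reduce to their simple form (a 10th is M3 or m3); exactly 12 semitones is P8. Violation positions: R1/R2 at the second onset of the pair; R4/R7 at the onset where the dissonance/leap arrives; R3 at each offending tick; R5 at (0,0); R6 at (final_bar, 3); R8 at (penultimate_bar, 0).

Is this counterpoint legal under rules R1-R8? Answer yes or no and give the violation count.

bar 0: v0=G3 v1=G4 v2=D5 (P5)
bar 1: v0=F3 v1=F4 v2=G4 (M2)
bar 2: v0=D3 v1=B3 v2=C4 (m7)
bar 3: v0=E3 v1=C4 v2=B4 (P5)
bar 4: v0=D3 v1=B3 v2=A4 (P5)
bar 5: v0=B2 v1=F3 v2=D4 (m3)
bar 6: v0=D3 v1=B3 v2=C4 (m7)
bar 7: v0=F3 v1=D4 v2=A4 (M3)
bar 8: v0=G3 v1=G4 v2=D5 (P5)
  R1 @ bar1.0: G3/G4 P8 -> F3/F4 P8 similar
  R4 @ bar1.0: F3/G4 M2 untreated
  R4 @ bar2.0: D3/C4 m7 untreated
  R7 @ bar2.0: F4->B3 leap 6st
  R2 @ bar3.0: D3/C4 m7 -> E3/B4 P5 similar
  R7 @ bar3.0: C4->B4 leap 11st
  R1 @ bar4.0: E3/B4 P5 -> D3/A4 P5 similar
  R4 @ bar5.0: B2/F3 TT untreated
  R7 @ bar5.0: B3->F3 leap 6st
  R4 @ bar6.0: D3/C4 m7 untreated
  R7 @ bar6.0: F3->B3 leap 6st
  R2 @ bar7.0: B3/C4 m2 -> D4/A4 P5 similar
  R1 @ bar8.0: D4/A4 P5 -> G4/D5 P5 similar
  R2 @ bar8.0: F3/D4 M6 -> G3/G4 P8 similar
  R2 @ bar8.0: F3/A4 M3 -> G3/D5 P5 similar

No (15 violations)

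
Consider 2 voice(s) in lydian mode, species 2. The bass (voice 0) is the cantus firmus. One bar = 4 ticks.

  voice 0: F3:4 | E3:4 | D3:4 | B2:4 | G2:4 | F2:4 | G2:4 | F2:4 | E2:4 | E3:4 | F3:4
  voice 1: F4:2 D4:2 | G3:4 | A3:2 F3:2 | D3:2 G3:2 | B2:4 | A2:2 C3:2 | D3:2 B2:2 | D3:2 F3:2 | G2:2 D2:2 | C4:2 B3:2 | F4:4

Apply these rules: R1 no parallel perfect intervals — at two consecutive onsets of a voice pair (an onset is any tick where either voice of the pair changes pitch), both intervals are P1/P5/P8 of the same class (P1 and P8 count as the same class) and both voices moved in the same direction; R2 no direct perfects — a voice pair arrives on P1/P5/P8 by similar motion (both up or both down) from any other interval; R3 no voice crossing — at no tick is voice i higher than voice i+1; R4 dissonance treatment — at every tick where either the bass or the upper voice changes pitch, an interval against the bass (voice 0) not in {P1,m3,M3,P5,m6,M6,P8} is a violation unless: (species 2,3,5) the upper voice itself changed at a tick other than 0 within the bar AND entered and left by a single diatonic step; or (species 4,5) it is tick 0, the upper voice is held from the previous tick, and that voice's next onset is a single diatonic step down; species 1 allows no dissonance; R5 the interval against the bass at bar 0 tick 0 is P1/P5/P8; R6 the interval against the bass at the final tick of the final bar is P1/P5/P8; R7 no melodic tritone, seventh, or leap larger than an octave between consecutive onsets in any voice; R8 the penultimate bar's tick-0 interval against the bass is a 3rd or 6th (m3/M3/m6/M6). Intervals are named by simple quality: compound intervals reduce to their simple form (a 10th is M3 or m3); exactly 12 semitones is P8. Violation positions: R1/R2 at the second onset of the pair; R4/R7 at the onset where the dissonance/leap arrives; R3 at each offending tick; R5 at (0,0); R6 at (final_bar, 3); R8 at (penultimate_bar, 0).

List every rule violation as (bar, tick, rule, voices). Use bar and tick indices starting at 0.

(6, 0, R1, (0, 1))
(8, 0, R7, (1,))
(8, 2, R3, (0, 1))
(8, 2, R4, (0, 1))
(8, 3, R3, (0, 1))
(9, 0, R7, (1,))
(10, 0, R2, (0, 1))
(10, 0, R7, (1,))

bar 0: v0=F3 v1=F4 downbeat P8
bar 1: v0=E3 v1=G3 downbeat m3
bar 2: v0=D3 v1=A3 downbeat P5
bar 3: v0=B2 v1=D3 downbeat m3
bar 4: v0=G2 v1=B2 downbeat M3
bar 5: v0=F2 v1=A2 downbeat M3
bar 6: v0=G2 v1=D3 downbeat P5
bar 7: v0=F2 v1=D3 downbeat M6
bar 8: v0=E2 v1=G2 downbeat m3
bar 9: v0=E3 v1=C4 downbeat m6
bar 10: v0=F3 v1=F4 downbeat P8
  -> R1 @ bar 6 tick 0 v(0, 1): F2/C3 P5 -> G2/D3 P5 similar
  -> R7 @ bar 8 tick 0 v(1,): F3->G2 leap 10st
  -> R3 @ bar 8 tick 2 v(0, 1): E2 above D2
  -> R4 @ bar 8 tick 2 v(0, 1): E2/D2 M2 untreated
  -> R3 @ bar 8 tick 3 v(0, 1): E2 above D2
  -> R7 @ bar 9 tick 0 v(1,): D2->C4 leap 22st
  -> R2 @ bar 10 tick 0 v(0, 1): E3/B3 P5 -> F3/F4 P8 similar
  -> R7 @ bar 10 tick 0 v(1,): B3->F4 leap 6st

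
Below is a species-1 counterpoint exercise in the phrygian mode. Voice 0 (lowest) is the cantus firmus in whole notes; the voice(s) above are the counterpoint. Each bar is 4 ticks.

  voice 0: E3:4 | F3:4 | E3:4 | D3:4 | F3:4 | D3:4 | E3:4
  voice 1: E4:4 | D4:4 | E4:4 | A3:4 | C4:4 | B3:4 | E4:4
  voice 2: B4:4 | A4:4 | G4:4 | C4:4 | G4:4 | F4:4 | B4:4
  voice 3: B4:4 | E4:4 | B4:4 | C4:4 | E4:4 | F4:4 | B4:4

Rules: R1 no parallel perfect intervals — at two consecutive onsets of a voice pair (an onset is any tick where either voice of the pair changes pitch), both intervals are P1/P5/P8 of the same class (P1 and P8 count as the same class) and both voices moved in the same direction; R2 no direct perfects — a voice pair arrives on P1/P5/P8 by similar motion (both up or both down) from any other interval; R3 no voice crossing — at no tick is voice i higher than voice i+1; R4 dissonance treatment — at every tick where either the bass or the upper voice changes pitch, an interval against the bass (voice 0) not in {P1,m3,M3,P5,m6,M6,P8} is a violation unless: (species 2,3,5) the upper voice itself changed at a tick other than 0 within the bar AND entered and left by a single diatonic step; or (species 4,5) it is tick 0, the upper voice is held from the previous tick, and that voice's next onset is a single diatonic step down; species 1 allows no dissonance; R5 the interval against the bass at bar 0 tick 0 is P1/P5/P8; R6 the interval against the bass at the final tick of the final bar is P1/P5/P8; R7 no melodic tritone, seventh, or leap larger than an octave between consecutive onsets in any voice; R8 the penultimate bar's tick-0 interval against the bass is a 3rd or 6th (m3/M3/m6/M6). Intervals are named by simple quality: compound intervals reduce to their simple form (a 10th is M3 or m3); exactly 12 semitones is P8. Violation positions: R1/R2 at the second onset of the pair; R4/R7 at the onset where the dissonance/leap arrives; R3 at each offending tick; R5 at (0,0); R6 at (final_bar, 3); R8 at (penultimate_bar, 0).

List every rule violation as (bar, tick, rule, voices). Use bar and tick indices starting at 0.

(1, 0, R1, (1, 2))
(1, 0, R3, (2, 3))
(1, 0, R4, (0, 3))
(1, 1, R3, (2, 3))
(1, 2, R3, (2, 3))
(1, 3, R3, (2, 3))
(2, 0, R2, (1, 3))
(3, 0, R2, (0, 1))
(3, 0, R2, (2, 3))
(3, 0, R4, (0, 2))
(3, 0, R4, (0, 3))
(3, 0, R7, (3,))
(4, 0, R1, (0, 1))
(4, 0, R2, (1, 2))
(4, 0, R3, (2, 3))
(4, 0, R4, (0, 2))
(4, 0, R4, (0, 3))
(4, 1, R3, (2, 3))
(4, 2, R3, (2, 3))
(4, 3, R3, (2, 3))
(6, 0, R1, (2, 3))
(6, 0, R2, (0, 1))
(6, 0, R2, (0, 2))
(6, 0, R2, (0, 3))
(6, 0, R2, (1, 2))
(6, 0, R2, (1, 3))
(6, 0, R7, (2,))
(6, 0, R7, (3,))

bar 0: v0=E3 v1=E4 v2=B4 v3=B4 downbeat P5
bar 1: v0=F3 v1=D4 v2=A4 v3=E4 downbeat M7
bar 2: v0=E3 v1=E4 v2=G4 v3=B4 downbeat P5
bar 3: v0=D3 v1=A3 v2=C4 v3=C4 downbeat m7
bar 4: v0=F3 v1=C4 v2=G4 v3=E4 downbeat M7
bar 5: v0=D3 v1=B3 v2=F4 v3=F4 downbeat m3
bar 6: v0=E3 v1=E4 v2=B4 v3=B4 downbeat P5
  -> R1 @ bar 1 tick 0 v(1, 2): E4/B4 P5 -> D4/A4 P5 similar
  -> R3 @ bar 1 tick 0 v(2, 3): A4 above E4
  -> R4 @ bar 1 tick 0 v(0, 3): F3/E4 M7 untreated
  -> R3 @ bar 1 tick 1 v(2, 3): A4 above E4
  -> R3 @ bar 1 tick 2 v(2, 3): A4 above E4
  -> R3 @ bar 1 tick 3 v(2, 3): A4 above E4
  -> R2 @ bar 2 tick 0 v(1, 3): D4/E4 M2 -> E4/B4 P5 similar
  -> R2 @ bar 3 tick 0 v(0, 1): E3/E4 P8 -> D3/A3 P5 similar
  -> R2 @ bar 3 tick 0 v(2, 3): G4/B4 M3 -> C4/C4 P1 similar
  -> R4 @ bar 3 tick 0 v(0, 2): D3/C4 m7 untreated
  -> R4 @ bar 3 tick 0 v(0, 3): D3/C4 m7 untreated
  -> R7 @ bar 3 tick 0 v(3,): B4->C4 leap 11st
  -> R1 @ bar 4 tick 0 v(0, 1): D3/A3 P5 -> F3/C4 P5 similar
  -> R2 @ bar 4 tick 0 v(1, 2): A3/C4 m3 -> C4/G4 P5 similar
  -> R3 @ bar 4 tick 0 v(2, 3): G4 above E4
  -> R4 @ bar 4 tick 0 v(0, 2): F3/G4 M2 untreated
  -> R4 @ bar 4 tick 0 v(0, 3): F3/E4 M7 untreated
  -> R3 @ bar 4 tick 1 v(2, 3): G4 above E4
  -> R3 @ bar 4 tick 2 v(2, 3): G4 above E4
  -> R3 @ bar 4 tick 3 v(2, 3): G4 above E4
  -> R1 @ bar 6 tick 0 v(2, 3): F4/F4 P1 -> B4/B4 P1 similar
  -> R2 @ bar 6 tick 0 v(0, 1): D3/B3 M6 -> E3/E4 P8 similar
  -> R2 @ bar 6 tick 0 v(0, 2): D3/F4 m3 -> E3/B4 P5 similar
  -> R2 @ bar 6 tick 0 v(0, 3): D3/F4 m3 -> E3/B4 P5 similar
  -> R2 @ bar 6 tick 0 v(1, 2): B3/F4 TT -> E4/B4 P5 similar
  -> R2 @ bar 6 tick 0 v(1, 3): B3/F4 TT -> E4/B4 P5 similar
  -> R7 @ bar 6 tick 0 v(2,): F4->B4 leap 6st
  -> R7 @ bar 6 tick 0 v(3,): F4->B4 leap 6st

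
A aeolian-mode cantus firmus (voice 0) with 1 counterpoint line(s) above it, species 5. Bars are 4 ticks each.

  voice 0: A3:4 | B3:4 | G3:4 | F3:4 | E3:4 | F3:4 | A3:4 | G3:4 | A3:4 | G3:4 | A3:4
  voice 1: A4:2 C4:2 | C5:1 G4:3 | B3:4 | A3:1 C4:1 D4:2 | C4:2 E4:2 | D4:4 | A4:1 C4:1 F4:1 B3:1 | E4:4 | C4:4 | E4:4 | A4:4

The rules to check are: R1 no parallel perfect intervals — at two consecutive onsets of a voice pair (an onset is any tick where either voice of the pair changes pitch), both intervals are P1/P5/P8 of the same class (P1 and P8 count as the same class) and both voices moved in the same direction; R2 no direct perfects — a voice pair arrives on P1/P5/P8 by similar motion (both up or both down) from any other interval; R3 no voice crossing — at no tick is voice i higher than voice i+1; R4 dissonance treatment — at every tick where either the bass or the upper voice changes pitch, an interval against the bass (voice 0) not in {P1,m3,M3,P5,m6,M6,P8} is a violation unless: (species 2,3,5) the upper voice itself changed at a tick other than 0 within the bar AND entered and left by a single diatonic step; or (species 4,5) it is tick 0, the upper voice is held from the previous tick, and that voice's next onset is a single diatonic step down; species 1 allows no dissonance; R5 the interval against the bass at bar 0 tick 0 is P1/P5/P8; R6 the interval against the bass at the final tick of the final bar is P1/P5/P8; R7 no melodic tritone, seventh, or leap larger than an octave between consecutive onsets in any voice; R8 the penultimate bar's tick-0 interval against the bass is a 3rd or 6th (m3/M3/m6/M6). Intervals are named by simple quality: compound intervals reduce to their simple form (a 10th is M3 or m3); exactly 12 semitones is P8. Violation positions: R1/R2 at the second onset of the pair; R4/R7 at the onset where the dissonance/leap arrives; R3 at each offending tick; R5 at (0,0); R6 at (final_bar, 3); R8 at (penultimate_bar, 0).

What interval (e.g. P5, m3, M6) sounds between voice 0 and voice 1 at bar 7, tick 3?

M6

voice 0=G3 voice 1=E4 -> M6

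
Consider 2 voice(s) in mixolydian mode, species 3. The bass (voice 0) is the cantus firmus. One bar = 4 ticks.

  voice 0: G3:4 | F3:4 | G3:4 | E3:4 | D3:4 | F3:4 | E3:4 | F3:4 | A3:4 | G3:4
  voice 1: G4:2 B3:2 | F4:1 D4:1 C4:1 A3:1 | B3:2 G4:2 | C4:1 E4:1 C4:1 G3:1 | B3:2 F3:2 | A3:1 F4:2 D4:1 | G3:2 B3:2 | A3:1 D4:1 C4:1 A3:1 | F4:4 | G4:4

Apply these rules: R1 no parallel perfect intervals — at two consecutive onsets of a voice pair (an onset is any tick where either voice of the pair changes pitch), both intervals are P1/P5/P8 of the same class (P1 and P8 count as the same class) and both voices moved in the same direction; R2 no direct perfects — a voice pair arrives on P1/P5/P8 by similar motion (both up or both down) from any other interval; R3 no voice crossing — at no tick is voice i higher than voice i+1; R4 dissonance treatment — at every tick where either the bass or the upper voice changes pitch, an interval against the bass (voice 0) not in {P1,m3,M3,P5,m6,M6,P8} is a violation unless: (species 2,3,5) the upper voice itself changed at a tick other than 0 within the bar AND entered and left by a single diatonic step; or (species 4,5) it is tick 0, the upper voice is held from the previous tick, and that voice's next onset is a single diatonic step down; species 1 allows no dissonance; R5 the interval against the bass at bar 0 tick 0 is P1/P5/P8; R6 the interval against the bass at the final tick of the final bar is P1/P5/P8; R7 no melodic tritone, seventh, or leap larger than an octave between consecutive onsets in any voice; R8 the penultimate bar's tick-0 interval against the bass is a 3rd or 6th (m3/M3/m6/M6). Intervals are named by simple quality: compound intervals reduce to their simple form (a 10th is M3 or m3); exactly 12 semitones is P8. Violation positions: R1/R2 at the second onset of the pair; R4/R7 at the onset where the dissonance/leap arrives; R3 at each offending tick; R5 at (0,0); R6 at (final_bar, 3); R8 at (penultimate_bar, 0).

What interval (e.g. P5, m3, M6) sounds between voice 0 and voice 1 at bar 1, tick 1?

voice 0=F3 voice 1=D4 -> M6

M6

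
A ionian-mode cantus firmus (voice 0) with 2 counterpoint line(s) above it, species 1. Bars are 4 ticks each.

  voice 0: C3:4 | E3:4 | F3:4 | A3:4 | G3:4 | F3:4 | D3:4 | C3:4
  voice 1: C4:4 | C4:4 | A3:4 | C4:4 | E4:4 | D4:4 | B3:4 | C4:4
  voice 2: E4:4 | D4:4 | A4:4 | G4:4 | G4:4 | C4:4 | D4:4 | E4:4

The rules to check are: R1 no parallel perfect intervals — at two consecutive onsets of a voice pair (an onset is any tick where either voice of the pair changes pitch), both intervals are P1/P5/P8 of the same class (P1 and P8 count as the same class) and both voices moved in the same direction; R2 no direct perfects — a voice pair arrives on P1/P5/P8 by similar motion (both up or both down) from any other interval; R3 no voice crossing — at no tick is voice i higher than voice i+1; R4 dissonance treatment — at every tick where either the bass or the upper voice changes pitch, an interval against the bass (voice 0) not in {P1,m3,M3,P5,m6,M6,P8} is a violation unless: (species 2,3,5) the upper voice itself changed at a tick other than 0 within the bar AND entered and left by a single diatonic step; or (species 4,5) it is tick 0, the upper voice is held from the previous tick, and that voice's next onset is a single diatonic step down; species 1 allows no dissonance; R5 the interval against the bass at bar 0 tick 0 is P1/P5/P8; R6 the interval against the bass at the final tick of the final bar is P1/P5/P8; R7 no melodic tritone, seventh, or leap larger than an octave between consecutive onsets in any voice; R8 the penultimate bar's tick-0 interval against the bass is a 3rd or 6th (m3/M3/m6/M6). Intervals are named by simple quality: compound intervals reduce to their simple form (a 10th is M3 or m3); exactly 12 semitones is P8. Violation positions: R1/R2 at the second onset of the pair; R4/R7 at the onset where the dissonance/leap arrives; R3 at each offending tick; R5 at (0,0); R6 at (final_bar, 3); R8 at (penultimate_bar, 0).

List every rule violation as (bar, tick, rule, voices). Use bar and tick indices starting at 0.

bar 0: v0=C3 v1=C4 v2=E4 downbeat M3
bar 1: v0=E3 v1=C4 v2=D4 downbeat m7
bar 2: v0=F3 v1=A3 v2=A4 downbeat M3
bar 3: v0=A3 v1=C4 v2=G4 downbeat m7
bar 4: v0=G3 v1=E4 v2=G4 downbeat P8
bar 5: v0=F3 v1=D4 v2=C4 downbeat P5
bar 6: v0=D3 v1=B3 v2=D4 downbeat P8
bar 7: v0=C3 v1=C4 v2=E4 downbeat M3
  -> R5 @ bar 0 tick 0 v(0, 2): opens on M3
  -> R4 @ bar 1 tick 0 v(0, 2): E3/D4 m7 untreated
  -> R4 @ bar 3 tick 0 v(0, 2): A3/G4 m7 untreated
  -> R2 @ bar 5 tick 0 v(0, 2): G3/G4 P8 -> F3/C4 P5 similar
  -> R3 @ bar 5 tick 0 v(1, 2): D4 above C4
  -> R3 @ bar 5 tick 1 v(1, 2): D4 above C4
  -> R3 @ bar 5 tick 2 v(1, 2): D4 above C4
  -> R3 @ bar 5 tick 3 v(1, 2): D4 above C4
  -> R8 @ bar 6 tick 0 v(0, 2): penult P8 not 3rd/6th
  -> R6 @ bar 7 tick 3 v(0, 2): closes on M3

(0, 0, R5, (0, 2))
(1, 0, R4, (0, 2))
(3, 0, R4, (0, 2))
(5, 0, R2, (0, 2))
(5, 0, R3, (1, 2))
(5, 1, R3, (1, 2))
(5, 2, R3, (1, 2))
(5, 3, R3, (1, 2))
(6, 0, R8, (0, 2))
(7, 3, R6, (0, 2))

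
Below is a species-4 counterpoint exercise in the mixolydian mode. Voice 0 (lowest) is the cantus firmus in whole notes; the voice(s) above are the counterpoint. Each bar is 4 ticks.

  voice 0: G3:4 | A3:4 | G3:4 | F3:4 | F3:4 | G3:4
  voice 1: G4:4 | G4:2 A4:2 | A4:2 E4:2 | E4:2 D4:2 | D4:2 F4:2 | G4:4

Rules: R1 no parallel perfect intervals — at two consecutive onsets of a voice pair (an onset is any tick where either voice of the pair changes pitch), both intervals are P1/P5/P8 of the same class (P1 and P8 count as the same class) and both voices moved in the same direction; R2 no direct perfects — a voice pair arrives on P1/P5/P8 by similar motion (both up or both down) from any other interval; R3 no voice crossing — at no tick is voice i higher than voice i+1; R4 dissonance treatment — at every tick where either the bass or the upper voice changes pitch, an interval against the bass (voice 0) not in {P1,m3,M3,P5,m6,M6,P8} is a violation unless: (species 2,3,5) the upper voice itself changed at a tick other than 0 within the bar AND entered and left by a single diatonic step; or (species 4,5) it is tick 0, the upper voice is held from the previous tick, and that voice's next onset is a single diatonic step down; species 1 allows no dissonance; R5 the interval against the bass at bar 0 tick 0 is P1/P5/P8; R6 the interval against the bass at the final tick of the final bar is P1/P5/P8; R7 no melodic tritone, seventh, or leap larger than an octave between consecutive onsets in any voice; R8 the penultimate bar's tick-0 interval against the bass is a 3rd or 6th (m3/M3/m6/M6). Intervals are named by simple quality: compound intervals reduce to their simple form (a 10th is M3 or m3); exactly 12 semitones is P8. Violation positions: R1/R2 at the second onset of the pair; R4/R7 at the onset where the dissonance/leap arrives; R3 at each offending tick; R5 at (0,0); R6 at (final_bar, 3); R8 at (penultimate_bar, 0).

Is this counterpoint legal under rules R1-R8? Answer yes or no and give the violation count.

No (3 violations)

bar 0: v0=G3 v1=G4 (P8)
bar 1: v0=A3 v1=G4 (m7)
bar 2: v0=G3 v1=A4 (M2)
bar 3: v0=F3 v1=E4 (M7)
bar 4: v0=F3 v1=D4 (M6)
bar 5: v0=G3 v1=G4 (P8)
  R4 @ bar1.0: A3/G4 m7 untreated
  R4 @ bar2.0: G3/A4 M2 untreated
  R1 @ bar5.0: F3/F4 P8 -> G3/G4 P8 similar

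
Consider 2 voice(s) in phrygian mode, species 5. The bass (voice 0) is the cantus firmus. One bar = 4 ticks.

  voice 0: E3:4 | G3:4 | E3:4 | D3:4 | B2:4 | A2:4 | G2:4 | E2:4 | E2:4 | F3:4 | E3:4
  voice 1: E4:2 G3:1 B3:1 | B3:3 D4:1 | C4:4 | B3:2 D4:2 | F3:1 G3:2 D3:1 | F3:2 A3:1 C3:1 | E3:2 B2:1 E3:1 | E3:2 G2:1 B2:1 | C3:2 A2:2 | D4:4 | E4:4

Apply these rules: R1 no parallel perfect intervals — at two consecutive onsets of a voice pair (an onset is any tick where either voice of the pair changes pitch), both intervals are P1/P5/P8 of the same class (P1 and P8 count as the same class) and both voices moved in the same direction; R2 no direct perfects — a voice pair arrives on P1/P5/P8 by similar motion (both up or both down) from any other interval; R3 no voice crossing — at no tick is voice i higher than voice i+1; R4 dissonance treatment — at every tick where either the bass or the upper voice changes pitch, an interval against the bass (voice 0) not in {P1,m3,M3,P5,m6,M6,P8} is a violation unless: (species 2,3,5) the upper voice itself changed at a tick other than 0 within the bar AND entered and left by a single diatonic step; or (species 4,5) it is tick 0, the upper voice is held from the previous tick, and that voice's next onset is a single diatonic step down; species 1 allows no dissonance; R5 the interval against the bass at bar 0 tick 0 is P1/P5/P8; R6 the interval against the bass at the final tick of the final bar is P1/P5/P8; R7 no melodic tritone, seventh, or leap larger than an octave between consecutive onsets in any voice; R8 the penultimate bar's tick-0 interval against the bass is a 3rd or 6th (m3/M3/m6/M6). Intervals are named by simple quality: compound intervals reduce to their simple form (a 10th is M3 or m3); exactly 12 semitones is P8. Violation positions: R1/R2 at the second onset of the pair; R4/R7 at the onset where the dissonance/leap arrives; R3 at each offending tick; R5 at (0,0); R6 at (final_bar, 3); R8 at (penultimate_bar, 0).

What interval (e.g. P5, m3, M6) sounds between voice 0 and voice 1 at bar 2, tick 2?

m6

voice 0=E3 voice 1=C4 -> m6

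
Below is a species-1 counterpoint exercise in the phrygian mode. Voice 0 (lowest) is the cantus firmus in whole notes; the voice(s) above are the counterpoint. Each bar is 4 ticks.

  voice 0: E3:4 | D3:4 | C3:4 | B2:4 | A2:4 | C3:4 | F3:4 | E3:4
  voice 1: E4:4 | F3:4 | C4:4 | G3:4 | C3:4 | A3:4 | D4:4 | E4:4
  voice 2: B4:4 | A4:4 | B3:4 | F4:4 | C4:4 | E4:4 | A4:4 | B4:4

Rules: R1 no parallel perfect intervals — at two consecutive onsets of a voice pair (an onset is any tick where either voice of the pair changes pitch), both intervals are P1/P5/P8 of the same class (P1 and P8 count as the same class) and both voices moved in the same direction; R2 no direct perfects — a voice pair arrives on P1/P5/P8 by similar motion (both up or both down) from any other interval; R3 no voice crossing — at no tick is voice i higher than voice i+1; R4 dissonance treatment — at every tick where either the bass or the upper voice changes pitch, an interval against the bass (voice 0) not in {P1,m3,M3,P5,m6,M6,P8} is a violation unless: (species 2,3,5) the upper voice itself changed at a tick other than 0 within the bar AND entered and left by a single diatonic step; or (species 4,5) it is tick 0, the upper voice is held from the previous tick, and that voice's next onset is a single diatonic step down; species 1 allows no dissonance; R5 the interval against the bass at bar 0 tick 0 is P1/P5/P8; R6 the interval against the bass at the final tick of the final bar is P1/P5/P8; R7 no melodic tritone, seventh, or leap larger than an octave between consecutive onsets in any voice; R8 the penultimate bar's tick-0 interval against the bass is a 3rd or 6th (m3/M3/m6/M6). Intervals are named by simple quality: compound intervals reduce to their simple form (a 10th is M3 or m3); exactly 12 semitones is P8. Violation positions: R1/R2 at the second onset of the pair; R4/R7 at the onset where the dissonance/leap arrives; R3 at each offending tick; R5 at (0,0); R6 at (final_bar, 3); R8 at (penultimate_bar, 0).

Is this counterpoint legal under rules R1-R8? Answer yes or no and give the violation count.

No (14 violations)

bar 0: v0=E3 v1=E4 v2=B4 (P5)
bar 1: v0=D3 v1=F3 v2=A4 (P5)
bar 2: v0=C3 v1=C4 v2=B3 (M7)
bar 3: v0=B2 v1=G3 v2=F4 (TT)
bar 4: v0=A2 v1=C3 v2=C4 (m3)
bar 5: v0=C3 v1=A3 v2=E4 (M3)
bar 6: v0=F3 v1=D4 v2=A4 (M3)
bar 7: v0=E3 v1=E4 v2=B4 (P5)
  R1 @ bar1.0: E3/B4 P5 -> D3/A4 P5 similar
  R7 @ bar1.0: E4->F3 leap 11st
  R3 @ bar2.0: C4 above B3
  R4 @ bar2.0: C3/B3 M7 untreated
  R7 @ bar2.0: A4->B3 leap 10st
  R3 @ bar2.1: C4 above B3
  R3 @ bar2.2: C4 above B3
  R3 @ bar2.3: C4 above B3
  R4 @ bar3.0: B2/F4 TT untreated
  R7 @ bar3.0: B3->F4 leap 6st
  R2 @ bar4.0: G3/F4 m7 -> C3/C4 P8 similar
  R2 @ bar5.0: C3/C4 P8 -> A3/E4 P5 similar
  R1 @ bar6.0: A3/E4 P5 -> D4/A4 P5 similar
  R1 @ bar7.0: D4/A4 P5 -> E4/B4 P5 similar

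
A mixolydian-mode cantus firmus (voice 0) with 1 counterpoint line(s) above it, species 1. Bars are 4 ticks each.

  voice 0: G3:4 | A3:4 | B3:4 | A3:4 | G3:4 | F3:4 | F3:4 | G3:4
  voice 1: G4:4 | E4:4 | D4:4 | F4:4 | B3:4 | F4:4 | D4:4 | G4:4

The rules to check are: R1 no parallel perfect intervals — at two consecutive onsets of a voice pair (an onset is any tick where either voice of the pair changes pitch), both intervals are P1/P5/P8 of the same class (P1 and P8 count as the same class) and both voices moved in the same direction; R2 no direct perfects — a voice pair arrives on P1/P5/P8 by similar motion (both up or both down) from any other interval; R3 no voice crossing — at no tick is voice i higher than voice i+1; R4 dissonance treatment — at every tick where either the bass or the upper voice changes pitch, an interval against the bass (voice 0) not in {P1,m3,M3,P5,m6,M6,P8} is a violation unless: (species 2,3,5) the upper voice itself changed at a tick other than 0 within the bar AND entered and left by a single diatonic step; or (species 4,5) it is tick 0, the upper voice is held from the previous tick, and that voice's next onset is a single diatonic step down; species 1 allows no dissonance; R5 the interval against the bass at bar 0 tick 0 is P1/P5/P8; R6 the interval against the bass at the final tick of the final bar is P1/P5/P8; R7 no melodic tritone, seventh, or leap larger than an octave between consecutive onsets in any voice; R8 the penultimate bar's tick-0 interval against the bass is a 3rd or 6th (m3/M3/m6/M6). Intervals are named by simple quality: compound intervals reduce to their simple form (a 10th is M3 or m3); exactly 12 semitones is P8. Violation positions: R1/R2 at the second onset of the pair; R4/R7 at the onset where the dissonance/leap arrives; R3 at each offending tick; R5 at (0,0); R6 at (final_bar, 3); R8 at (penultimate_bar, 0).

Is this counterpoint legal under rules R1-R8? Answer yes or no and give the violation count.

No (3 violations)

bar 0: v0=G3 v1=G4 (P8)
bar 1: v0=A3 v1=E4 (P5)
bar 2: v0=B3 v1=D4 (m3)
bar 3: v0=A3 v1=F4 (m6)
bar 4: v0=G3 v1=B3 (M3)
bar 5: v0=F3 v1=F4 (P8)
bar 6: v0=F3 v1=D4 (M6)
bar 7: v0=G3 v1=G4 (P8)
  R7 @ bar4.0: F4->B3 leap 6st
  R7 @ bar5.0: B3->F4 leap 6st
  R2 @ bar7.0: F3/D4 M6 -> G3/G4 P8 similar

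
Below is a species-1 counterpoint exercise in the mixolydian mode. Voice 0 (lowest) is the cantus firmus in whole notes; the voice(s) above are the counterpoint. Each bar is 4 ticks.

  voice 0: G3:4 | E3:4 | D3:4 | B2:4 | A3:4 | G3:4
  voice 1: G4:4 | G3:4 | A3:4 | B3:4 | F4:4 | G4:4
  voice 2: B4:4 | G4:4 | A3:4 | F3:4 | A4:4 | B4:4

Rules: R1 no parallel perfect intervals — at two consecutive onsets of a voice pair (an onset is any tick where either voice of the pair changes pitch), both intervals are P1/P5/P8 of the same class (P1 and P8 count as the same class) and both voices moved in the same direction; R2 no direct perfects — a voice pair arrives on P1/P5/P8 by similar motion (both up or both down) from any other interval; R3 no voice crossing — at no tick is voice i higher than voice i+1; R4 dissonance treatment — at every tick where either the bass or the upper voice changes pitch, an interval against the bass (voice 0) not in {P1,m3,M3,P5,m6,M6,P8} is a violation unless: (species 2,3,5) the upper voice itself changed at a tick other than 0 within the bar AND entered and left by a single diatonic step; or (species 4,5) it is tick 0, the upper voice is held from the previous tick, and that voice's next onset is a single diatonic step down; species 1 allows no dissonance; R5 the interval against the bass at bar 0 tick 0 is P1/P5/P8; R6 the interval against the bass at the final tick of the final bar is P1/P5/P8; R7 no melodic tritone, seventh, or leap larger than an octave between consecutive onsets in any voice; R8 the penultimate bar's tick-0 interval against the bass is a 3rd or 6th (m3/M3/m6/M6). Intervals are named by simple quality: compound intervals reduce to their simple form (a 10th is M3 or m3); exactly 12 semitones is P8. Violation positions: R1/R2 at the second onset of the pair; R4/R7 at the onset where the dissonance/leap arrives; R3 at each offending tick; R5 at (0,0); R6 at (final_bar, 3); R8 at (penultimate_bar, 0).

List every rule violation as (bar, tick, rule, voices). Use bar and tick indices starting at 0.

bar 0: v0=G3 v1=G4 v2=B4 downbeat M3
bar 1: v0=E3 v1=G3 v2=G4 downbeat m3
bar 2: v0=D3 v1=A3 v2=A3 downbeat P5
bar 3: v0=B2 v1=B3 v2=F3 downbeat TT
bar 4: v0=A3 v1=F4 v2=A4 downbeat P8
bar 5: v0=G3 v1=G4 v2=B4 downbeat M3
  -> R5 @ bar 0 tick 0 v(0, 2): opens on M3
  -> R2 @ bar 1 tick 0 v(1, 2): G4/B4 M3 -> G3/G4 P8 similar
  -> R2 @ bar 2 tick 0 v(0, 2): E3/G4 m3 -> D3/A3 P5 similar
  -> R7 @ bar 2 tick 0 v(2,): G4->A3 leap 10st
  -> R3 @ bar 3 tick 0 v(1, 2): B3 above F3
  -> R4 @ bar 3 tick 0 v(0, 2): B2/F3 TT untreated
  -> R3 @ bar 3 tick 1 v(1, 2): B3 above F3
  -> R3 @ bar 3 tick 2 v(1, 2): B3 above F3
  -> R3 @ bar 3 tick 3 v(1, 2): B3 above F3
  -> R2 @ bar 4 tick 0 v(0, 2): B2/F3 TT -> A3/A4 P8 similar
  -> R7 @ bar 4 tick 0 v(0,): B2->A3 leap 10st
  -> R7 @ bar 4 tick 0 v(1,): B3->F4 leap 6st
  -> R7 @ bar 4 tick 0 v(2,): F3->A4 leap 16st
  -> R8 @ bar 4 tick 0 v(0, 2): penult P8 not 3rd/6th
  -> R6 @ bar 5 tick 3 v(0, 2): closes on M3

(0, 0, R5, (0, 2))
(1, 0, R2, (1, 2))
(2, 0, R2, (0, 2))
(2, 0, R7, (2,))
(3, 0, R3, (1, 2))
(3, 0, R4, (0, 2))
(3, 1, R3, (1, 2))
(3, 2, R3, (1, 2))
(3, 3, R3, (1, 2))
(4, 0, R2, (0, 2))
(4, 0, R7, (0,))
(4, 0, R7, (1,))
(4, 0, R7, (2,))
(4, 0, R8, (0, 2))
(5, 3, R6, (0, 2))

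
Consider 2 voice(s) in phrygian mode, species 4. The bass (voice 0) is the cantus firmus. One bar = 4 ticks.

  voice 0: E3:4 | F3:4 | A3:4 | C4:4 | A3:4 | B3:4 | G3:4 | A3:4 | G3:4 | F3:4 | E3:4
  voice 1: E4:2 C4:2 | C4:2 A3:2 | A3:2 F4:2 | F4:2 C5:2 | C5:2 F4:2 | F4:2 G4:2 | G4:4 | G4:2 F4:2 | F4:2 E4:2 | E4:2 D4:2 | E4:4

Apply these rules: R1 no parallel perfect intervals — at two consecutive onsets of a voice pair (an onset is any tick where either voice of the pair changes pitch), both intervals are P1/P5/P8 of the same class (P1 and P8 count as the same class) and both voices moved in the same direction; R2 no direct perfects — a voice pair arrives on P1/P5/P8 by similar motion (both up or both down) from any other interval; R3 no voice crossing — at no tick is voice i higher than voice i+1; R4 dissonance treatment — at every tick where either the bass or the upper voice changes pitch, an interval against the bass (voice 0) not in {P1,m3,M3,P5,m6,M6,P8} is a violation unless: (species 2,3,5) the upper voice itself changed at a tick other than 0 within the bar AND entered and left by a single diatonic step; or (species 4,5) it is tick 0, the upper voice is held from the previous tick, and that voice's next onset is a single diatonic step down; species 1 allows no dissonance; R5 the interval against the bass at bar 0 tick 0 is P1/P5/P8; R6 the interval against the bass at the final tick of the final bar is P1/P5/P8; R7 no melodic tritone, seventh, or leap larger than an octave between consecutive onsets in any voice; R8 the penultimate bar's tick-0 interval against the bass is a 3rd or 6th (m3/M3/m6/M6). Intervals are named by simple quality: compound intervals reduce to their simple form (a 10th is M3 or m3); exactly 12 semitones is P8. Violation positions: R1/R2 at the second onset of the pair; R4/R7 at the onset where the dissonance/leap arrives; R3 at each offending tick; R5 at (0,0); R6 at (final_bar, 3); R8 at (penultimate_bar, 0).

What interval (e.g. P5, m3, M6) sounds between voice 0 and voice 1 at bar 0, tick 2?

m6

voice 0=E3 voice 1=C4 -> m6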